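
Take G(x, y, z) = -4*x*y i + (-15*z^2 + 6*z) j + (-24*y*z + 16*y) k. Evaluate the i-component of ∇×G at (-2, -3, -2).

(∇×G)_1 = ∂G₃/∂y − ∂G₂/∂z
= -24*z + 16 − (-30*z + 6)
= 6*z + 10
At (-2, -3, -2): -2.

-2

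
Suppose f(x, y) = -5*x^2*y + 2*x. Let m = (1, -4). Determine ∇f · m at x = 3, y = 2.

122

∂f/∂x = -10*x*y + 2
∂f/∂y = -5*x^2
∇f at (3, 2) = (-58, -45)
∇f · m = (-58)(1) + (-45)(-4) = 122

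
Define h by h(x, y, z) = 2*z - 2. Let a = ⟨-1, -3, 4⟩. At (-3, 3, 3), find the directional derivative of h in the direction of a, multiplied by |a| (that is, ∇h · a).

∂h/∂x = 0
∂h/∂y = 0
∂h/∂z = 2
∇h at (-3, 3, 3) = (0, 0, 2)
∇h · a = (0)(-1) + (0)(-3) + (2)(4) = 8

8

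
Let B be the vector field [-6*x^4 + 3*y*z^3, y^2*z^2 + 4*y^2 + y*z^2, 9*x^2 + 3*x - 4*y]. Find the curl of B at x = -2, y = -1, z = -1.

(∇×B)₁ = ∂B₃/∂y − ∂B₂/∂z = -2*y^2*z - 2*y*z - 4
(∇×B)₂ = ∂B₁/∂z − ∂B₃/∂x = -18*x + 9*y*z^2 - 3
(∇×B)₃ = ∂B₂/∂x − ∂B₁/∂y = -3*z^3
∇×B = (-2*y^2*z - 2*y*z - 4, -18*x + 9*y*z^2 - 3, -3*z^3)
At (-2, -1, -1): (-4, 24, 3).

(-4, 24, 3)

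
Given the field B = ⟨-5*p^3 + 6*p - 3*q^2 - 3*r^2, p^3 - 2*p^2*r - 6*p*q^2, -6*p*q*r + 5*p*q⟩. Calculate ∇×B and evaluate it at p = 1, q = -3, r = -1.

(∇×B)₁ = ∂B₃/∂q − ∂B₂/∂r = 2*p^2 - 6*p*r + 5*p
(∇×B)₂ = ∂B₁/∂r − ∂B₃/∂p = 6*q*r - 5*q - 6*r
(∇×B)₃ = ∂B₂/∂p − ∂B₁/∂q = 3*p^2 - 4*p*r - 6*q^2 + 6*q
∇×B = (2*p^2 - 6*p*r + 5*p, 6*q*r - 5*q - 6*r, 3*p^2 - 4*p*r - 6*q^2 + 6*q)
At (1, -3, -1): (13, 39, -65).

(13, 39, -65)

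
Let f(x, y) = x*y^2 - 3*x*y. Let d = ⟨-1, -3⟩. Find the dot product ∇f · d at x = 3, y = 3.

-27

∂f/∂x = y^2 - 3*y
∂f/∂y = 2*x*y - 3*x
∇f at (3, 3) = (0, 9)
∇f · d = (0)(-1) + (9)(-3) = -27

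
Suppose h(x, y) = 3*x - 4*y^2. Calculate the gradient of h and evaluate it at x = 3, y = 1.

∂h/∂x = 3
∂h/∂y = -8*y
∇h = (3, -8*y)
At (3, 1): (3, -8).

(3, -8)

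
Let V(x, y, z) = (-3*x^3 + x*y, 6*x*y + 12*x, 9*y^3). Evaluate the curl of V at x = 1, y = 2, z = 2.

(∇×V)₁ = ∂V₃/∂y − ∂V₂/∂z = 27*y^2
(∇×V)₂ = ∂V₁/∂z − ∂V₃/∂x = 0
(∇×V)₃ = ∂V₂/∂x − ∂V₁/∂y = -x + 6*y + 12
∇×V = (27*y^2, 0, -x + 6*y + 12)
At (1, 2, 2): (108, 0, 23).

(108, 0, 23)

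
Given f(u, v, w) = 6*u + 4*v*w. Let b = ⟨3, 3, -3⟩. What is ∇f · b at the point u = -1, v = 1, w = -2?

-18

∂f/∂u = 6
∂f/∂v = 4*w
∂f/∂w = 4*v
∇f at (-1, 1, -2) = (6, -8, 4)
∇f · b = (6)(3) + (-8)(3) + (4)(-3) = -18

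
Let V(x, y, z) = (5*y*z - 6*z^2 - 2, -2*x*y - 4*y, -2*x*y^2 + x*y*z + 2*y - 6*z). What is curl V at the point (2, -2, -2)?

(∇×V)₁ = ∂V₃/∂y − ∂V₂/∂z = -4*x*y + x*z + 2
(∇×V)₂ = ∂V₁/∂z − ∂V₃/∂x = 2*y^2 - y*z + 5*y - 12*z
(∇×V)₃ = ∂V₂/∂x − ∂V₁/∂y = -2*y - 5*z
∇×V = (-4*x*y + x*z + 2, 2*y^2 - y*z + 5*y - 12*z, -2*y - 5*z)
At (2, -2, -2): (14, 18, 14).

(14, 18, 14)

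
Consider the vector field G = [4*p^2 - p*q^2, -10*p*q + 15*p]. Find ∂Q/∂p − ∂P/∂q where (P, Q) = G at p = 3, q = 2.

7

∂G₂/∂p = -10*q + 15
∂G₁/∂q = -2*p*q
Scalar curl = 2*p*q - 10*q + 15
At (3, 2): 7.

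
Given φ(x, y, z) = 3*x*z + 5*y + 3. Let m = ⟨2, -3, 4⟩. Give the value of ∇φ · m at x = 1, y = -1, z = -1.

-9

∂φ/∂x = 3*z
∂φ/∂y = 5
∂φ/∂z = 3*x
∇φ at (1, -1, -1) = (-3, 5, 3)
∇φ · m = (-3)(2) + (5)(-3) + (3)(4) = -9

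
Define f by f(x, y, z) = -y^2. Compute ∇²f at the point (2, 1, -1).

∂²f/∂x² = 0
∂²f/∂y² = -2
∂²f/∂z² = 0
∇²f = -2
At (2, 1, -1): -2.

-2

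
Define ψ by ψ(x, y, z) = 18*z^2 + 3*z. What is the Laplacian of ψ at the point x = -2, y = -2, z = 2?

∂²ψ/∂x² = 0
∂²ψ/∂y² = 0
∂²ψ/∂z² = 36
∇²ψ = 36
At (-2, -2, 2): 36.

36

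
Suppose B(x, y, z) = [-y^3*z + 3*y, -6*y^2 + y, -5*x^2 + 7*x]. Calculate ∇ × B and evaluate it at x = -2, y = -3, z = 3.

(∇×B)₁ = ∂B₃/∂y − ∂B₂/∂z = 0
(∇×B)₂ = ∂B₁/∂z − ∂B₃/∂x = 10*x - y^3 - 7
(∇×B)₃ = ∂B₂/∂x − ∂B₁/∂y = 3*y^2*z - 3
∇×B = (0, 10*x - y^3 - 7, 3*y^2*z - 3)
At (-2, -3, 3): (0, 0, 78).

(0, 0, 78)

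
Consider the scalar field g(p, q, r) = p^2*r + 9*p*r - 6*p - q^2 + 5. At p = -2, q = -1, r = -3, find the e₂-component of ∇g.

2

(∇g)_2 = ∂g/∂q = -2*q
At (-2, -1, -3): 2.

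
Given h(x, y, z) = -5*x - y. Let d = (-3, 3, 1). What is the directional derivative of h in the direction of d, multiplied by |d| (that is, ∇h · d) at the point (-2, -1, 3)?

∂h/∂x = -5
∂h/∂y = -1
∂h/∂z = 0
∇h at (-2, -1, 3) = (-5, -1, 0)
∇h · d = (-5)(-3) + (-1)(3) + (0)(1) = 12

12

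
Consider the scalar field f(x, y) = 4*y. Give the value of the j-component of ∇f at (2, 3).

(∇f)_2 = ∂f/∂y = 4
At (2, 3): 4.

4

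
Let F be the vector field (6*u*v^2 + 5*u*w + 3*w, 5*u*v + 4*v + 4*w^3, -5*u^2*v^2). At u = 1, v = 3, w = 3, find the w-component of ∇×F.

-21

(∇×F)_3 = ∂F₂/∂u − ∂F₁/∂v
= 5*v − (12*u*v)
= -12*u*v + 5*v
At (1, 3, 3): -21.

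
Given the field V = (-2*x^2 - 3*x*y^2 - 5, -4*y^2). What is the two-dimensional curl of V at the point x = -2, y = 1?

∂V₂/∂x = 0
∂V₁/∂y = -6*x*y
Scalar curl = 6*x*y
At (-2, 1): -12.

-12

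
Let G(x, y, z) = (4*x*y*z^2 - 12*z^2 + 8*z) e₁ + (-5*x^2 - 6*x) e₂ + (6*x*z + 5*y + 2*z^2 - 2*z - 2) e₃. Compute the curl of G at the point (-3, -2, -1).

(5, -10, 36)

(∇×G)₁ = ∂G₃/∂y − ∂G₂/∂z = 5
(∇×G)₂ = ∂G₁/∂z − ∂G₃/∂x = 8*x*y*z - 30*z + 8
(∇×G)₃ = ∂G₂/∂x − ∂G₁/∂y = -4*x*z^2 - 10*x - 6
∇×G = (5, 8*x*y*z - 30*z + 8, -4*x*z^2 - 10*x - 6)
At (-3, -2, -1): (5, -10, 36).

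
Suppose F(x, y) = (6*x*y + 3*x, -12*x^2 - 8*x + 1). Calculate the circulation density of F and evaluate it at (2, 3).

-68

∂F₂/∂x = -24*x - 8
∂F₁/∂y = 6*x
Scalar curl = -30*x - 8
At (2, 3): -68.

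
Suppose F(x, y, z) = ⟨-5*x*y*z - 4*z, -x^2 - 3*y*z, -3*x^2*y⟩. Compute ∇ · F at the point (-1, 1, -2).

16

∂F₁/∂x = -5*y*z
∂F₂/∂y = -3*z
∂F₃/∂z = 0
∇·F = -5*y*z - 3*z
At (-1, 1, -2): 16.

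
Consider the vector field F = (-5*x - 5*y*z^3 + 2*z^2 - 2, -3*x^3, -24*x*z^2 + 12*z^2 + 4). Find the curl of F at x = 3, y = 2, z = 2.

(0, -16, -41)

(∇×F)₁ = ∂F₃/∂y − ∂F₂/∂z = 0
(∇×F)₂ = ∂F₁/∂z − ∂F₃/∂x = -15*y*z^2 + 24*z^2 + 4*z
(∇×F)₃ = ∂F₂/∂x − ∂F₁/∂y = -9*x^2 + 5*z^3
∇×F = (0, -15*y*z^2 + 24*z^2 + 4*z, -9*x^2 + 5*z^3)
At (3, 2, 2): (0, -16, -41).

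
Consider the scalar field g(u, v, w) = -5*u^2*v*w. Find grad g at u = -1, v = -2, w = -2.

(40, 10, 10)

∂g/∂u = -10*u*v*w
∂g/∂v = -5*u^2*w
∂g/∂w = -5*u^2*v
∇g = (-10*u*v*w, -5*u^2*w, -5*u^2*v)
At (-1, -2, -2): (40, 10, 10).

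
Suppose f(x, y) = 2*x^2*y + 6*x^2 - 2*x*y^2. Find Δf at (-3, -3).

12

∂²f/∂x² = 4*(y + 3)
∂²f/∂y² = -4*x
∇²f = -4*x + 4*y + 12
At (-3, -3): 12.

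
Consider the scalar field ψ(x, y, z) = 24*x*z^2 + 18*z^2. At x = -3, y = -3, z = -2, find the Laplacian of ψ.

-108

∂²ψ/∂x² = 0
∂²ψ/∂y² = 0
∂²ψ/∂z² = 12*(4*x + 3)
∇²ψ = 48*x + 36
At (-3, -3, -2): -108.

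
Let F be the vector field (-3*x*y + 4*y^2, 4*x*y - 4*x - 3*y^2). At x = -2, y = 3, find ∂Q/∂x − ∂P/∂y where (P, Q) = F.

-22

∂F₂/∂x = 4*y - 4
∂F₁/∂y = -3*x + 8*y
Scalar curl = 3*x - 4*y - 4
At (-2, 3): -22.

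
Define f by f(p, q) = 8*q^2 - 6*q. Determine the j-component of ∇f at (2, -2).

(∇f)_2 = ∂f/∂q = 16*q - 6
At (2, -2): -38.

-38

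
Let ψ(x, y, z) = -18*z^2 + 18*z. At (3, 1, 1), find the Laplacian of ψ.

-36

∂²ψ/∂x² = 0
∂²ψ/∂y² = 0
∂²ψ/∂z² = -36
∇²ψ = -36
At (3, 1, 1): -36.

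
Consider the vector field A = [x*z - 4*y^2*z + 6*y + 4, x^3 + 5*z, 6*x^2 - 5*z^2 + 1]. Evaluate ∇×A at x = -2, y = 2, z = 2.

(∇×A)₁ = ∂A₃/∂y − ∂A₂/∂z = -5
(∇×A)₂ = ∂A₁/∂z − ∂A₃/∂x = -11*x - 4*y^2
(∇×A)₃ = ∂A₂/∂x − ∂A₁/∂y = 3*x^2 + 8*y*z - 6
∇×A = (-5, -11*x - 4*y^2, 3*x^2 + 8*y*z - 6)
At (-2, 2, 2): (-5, 6, 38).

(-5, 6, 38)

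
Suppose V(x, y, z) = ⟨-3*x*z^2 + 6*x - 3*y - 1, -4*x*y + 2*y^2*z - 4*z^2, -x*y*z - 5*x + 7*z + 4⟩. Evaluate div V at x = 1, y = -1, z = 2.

∂V₁/∂x = -3*z^2 + 6
∂V₂/∂y = -4*x + 4*y*z
∂V₃/∂z = -x*y + 7
∇·V = -x*y - 4*x + 4*y*z - 3*z^2 + 13
At (1, -1, 2): -10.

-10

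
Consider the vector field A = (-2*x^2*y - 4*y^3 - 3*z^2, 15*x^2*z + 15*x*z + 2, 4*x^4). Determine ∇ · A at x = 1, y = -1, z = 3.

4

∂A₁/∂x = -4*x*y
∂A₂/∂y = 0
∂A₃/∂z = 0
∇·A = -4*x*y
At (1, -1, 3): 4.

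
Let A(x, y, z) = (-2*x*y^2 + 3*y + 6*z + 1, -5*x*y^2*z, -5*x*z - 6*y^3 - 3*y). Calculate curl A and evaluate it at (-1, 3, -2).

(-210, -4, 75)

(∇×A)₁ = ∂A₃/∂y − ∂A₂/∂z = 5*x*y^2 - 18*y^2 - 3
(∇×A)₂ = ∂A₁/∂z − ∂A₃/∂x = 5*z + 6
(∇×A)₃ = ∂A₂/∂x − ∂A₁/∂y = 4*x*y - 5*y^2*z - 3
∇×A = (5*x*y^2 - 18*y^2 - 3, 5*z + 6, 4*x*y - 5*y^2*z - 3)
At (-1, 3, -2): (-210, -4, 75).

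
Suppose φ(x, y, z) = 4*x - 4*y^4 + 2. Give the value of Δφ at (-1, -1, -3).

∂²φ/∂x² = 0
∂²φ/∂y² = -48*y^2
∂²φ/∂z² = 0
∇²φ = -48*y^2
At (-1, -1, -3): -48.

-48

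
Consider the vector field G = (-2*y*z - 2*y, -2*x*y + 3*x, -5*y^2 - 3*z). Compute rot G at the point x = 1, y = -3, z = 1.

(30, 6, 13)

(∇×G)₁ = ∂G₃/∂y − ∂G₂/∂z = -10*y
(∇×G)₂ = ∂G₁/∂z − ∂G₃/∂x = -2*y
(∇×G)₃ = ∂G₂/∂x − ∂G₁/∂y = -2*y + 2*z + 5
∇×G = (-10*y, -2*y, -2*y + 2*z + 5)
At (1, -3, 1): (30, 6, 13).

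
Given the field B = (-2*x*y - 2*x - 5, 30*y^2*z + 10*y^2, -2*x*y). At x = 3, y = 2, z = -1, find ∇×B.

(∇×B)₁ = ∂B₃/∂y − ∂B₂/∂z = -2*x - 30*y^2
(∇×B)₂ = ∂B₁/∂z − ∂B₃/∂x = 2*y
(∇×B)₃ = ∂B₂/∂x − ∂B₁/∂y = 2*x
∇×B = (-2*x - 30*y^2, 2*y, 2*x)
At (3, 2, -1): (-126, 4, 6).

(-126, 4, 6)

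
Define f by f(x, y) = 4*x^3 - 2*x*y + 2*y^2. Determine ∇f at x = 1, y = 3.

(6, 10)

∂f/∂x = 12*x^2 - 2*y
∂f/∂y = -2*x + 4*y
∇f = (12*x^2 - 2*y, -2*x + 4*y)
At (1, 3): (6, 10).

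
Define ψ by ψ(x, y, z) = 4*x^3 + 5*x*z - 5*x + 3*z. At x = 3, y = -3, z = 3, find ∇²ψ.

72

∂²ψ/∂x² = 24*x
∂²ψ/∂y² = 0
∂²ψ/∂z² = 0
∇²ψ = 24*x
At (3, -3, 3): 72.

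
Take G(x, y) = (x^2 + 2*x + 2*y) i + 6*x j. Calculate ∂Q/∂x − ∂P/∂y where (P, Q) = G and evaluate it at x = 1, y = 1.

4

∂G₂/∂x = 6
∂G₁/∂y = 2
Scalar curl = 4
At (1, 1): 4.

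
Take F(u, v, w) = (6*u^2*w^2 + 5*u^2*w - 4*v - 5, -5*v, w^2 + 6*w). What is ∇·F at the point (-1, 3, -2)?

∂F₁/∂u = 12*u*w^2 + 10*u*w
∂F₂/∂v = -5
∂F₃/∂w = 2*w + 6
∇·F = 12*u*w^2 + 10*u*w + 2*w + 1
At (-1, 3, -2): -31.

-31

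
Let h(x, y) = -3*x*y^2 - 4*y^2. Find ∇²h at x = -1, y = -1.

∂²h/∂x² = 0
∂²h/∂y² = -2*(3*x + 4)
∇²h = -6*x - 8
At (-1, -1): -2.

-2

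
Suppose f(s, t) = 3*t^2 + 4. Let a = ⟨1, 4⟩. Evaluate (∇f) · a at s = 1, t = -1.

∂f/∂s = 0
∂f/∂t = 6*t
∇f at (1, -1) = (0, -6)
∇f · a = (0)(1) + (-6)(4) = -24

-24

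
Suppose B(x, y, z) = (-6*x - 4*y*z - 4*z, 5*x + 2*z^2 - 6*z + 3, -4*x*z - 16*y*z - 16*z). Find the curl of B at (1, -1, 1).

(∇×B)₁ = ∂B₃/∂y − ∂B₂/∂z = -20*z + 6
(∇×B)₂ = ∂B₁/∂z − ∂B₃/∂x = -4*y + 4*z - 4
(∇×B)₃ = ∂B₂/∂x − ∂B₁/∂y = 4*z + 5
∇×B = (-20*z + 6, -4*y + 4*z - 4, 4*z + 5)
At (1, -1, 1): (-14, 4, 9).

(-14, 4, 9)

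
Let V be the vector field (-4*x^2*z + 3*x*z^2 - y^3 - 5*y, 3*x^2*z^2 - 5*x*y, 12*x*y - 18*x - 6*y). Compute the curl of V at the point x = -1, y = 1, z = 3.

(∇×V)₁ = ∂V₃/∂y − ∂V₂/∂z = -6*x^2*z + 12*x - 6
(∇×V)₂ = ∂V₁/∂z − ∂V₃/∂x = -4*x^2 + 6*x*z - 12*y + 18
(∇×V)₃ = ∂V₂/∂x − ∂V₁/∂y = 6*x*z^2 + 3*y^2 - 5*y + 5
∇×V = (-6*x^2*z + 12*x - 6, -4*x^2 + 6*x*z - 12*y + 18, 6*x*z^2 + 3*y^2 - 5*y + 5)
At (-1, 1, 3): (-36, -16, -51).

(-36, -16, -51)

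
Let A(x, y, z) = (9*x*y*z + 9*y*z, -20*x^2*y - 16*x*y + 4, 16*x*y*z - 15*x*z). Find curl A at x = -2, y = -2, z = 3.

(∇×A)₁ = ∂A₃/∂y − ∂A₂/∂z = 16*x*z
(∇×A)₂ = ∂A₁/∂z − ∂A₃/∂x = 9*x*y - 16*y*z + 9*y + 15*z
(∇×A)₃ = ∂A₂/∂x − ∂A₁/∂y = -40*x*y - 9*x*z - 16*y - 9*z
∇×A = (16*x*z, 9*x*y - 16*y*z + 9*y + 15*z, -40*x*y - 9*x*z - 16*y - 9*z)
At (-2, -2, 3): (-96, 159, -101).

(-96, 159, -101)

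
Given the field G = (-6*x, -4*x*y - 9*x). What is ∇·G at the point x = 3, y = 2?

-18

∂G₁/∂x = -6
∂G₂/∂y = -4*x
∇·G = -4*x - 6
At (3, 2): -18.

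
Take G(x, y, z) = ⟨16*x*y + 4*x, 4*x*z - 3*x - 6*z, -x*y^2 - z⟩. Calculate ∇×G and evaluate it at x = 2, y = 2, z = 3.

(-10, 4, -23)

(∇×G)₁ = ∂G₃/∂y − ∂G₂/∂z = -2*x*y - 4*x + 6
(∇×G)₂ = ∂G₁/∂z − ∂G₃/∂x = y^2
(∇×G)₃ = ∂G₂/∂x − ∂G₁/∂y = -16*x + 4*z - 3
∇×G = (-2*x*y - 4*x + 6, y^2, -16*x + 4*z - 3)
At (2, 2, 3): (-10, 4, -23).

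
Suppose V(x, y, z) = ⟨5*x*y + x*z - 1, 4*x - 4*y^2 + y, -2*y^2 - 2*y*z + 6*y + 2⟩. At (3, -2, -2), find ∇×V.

(18, 3, -11)

(∇×V)₁ = ∂V₃/∂y − ∂V₂/∂z = -4*y - 2*z + 6
(∇×V)₂ = ∂V₁/∂z − ∂V₃/∂x = x
(∇×V)₃ = ∂V₂/∂x − ∂V₁/∂y = -5*x + 4
∇×V = (-4*y - 2*z + 6, x, -5*x + 4)
At (3, -2, -2): (18, 3, -11).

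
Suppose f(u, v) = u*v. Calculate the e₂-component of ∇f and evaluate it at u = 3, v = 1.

(∇f)_2 = ∂f/∂v = u
At (3, 1): 3.

3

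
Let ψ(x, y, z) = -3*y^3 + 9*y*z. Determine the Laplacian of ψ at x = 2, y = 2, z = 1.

∂²ψ/∂x² = 0
∂²ψ/∂y² = -18*y
∂²ψ/∂z² = 0
∇²ψ = -18*y
At (2, 2, 1): -36.

-36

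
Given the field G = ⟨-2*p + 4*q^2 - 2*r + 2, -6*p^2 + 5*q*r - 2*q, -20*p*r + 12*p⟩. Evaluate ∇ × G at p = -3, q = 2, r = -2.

(-10, -54, 20)

(∇×G)₁ = ∂G₃/∂q − ∂G₂/∂r = -5*q
(∇×G)₂ = ∂G₁/∂r − ∂G₃/∂p = 20*r - 14
(∇×G)₃ = ∂G₂/∂p − ∂G₁/∂q = -12*p - 8*q
∇×G = (-5*q, 20*r - 14, -12*p - 8*q)
At (-3, 2, -2): (-10, -54, 20).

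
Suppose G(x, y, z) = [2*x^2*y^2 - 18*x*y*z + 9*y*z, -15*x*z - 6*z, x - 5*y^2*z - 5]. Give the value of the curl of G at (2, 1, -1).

(∇×G)₁ = ∂G₃/∂y − ∂G₂/∂z = 15*x - 10*y*z + 6
(∇×G)₂ = ∂G₁/∂z − ∂G₃/∂x = -18*x*y + 9*y - 1
(∇×G)₃ = ∂G₂/∂x − ∂G₁/∂y = -4*x^2*y + 18*x*z - 24*z
∇×G = (15*x - 10*y*z + 6, -18*x*y + 9*y - 1, -4*x^2*y + 18*x*z - 24*z)
At (2, 1, -1): (46, -28, -28).

(46, -28, -28)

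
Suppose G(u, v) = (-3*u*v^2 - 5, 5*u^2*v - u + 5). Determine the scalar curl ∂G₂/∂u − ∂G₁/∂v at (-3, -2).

∂G₂/∂u = 10*u*v - 1
∂G₁/∂v = -6*u*v
Scalar curl = 16*u*v - 1
At (-3, -2): 95.

95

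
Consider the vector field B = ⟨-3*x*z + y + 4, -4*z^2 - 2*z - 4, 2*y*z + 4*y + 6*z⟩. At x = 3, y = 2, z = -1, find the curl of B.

(∇×B)₁ = ∂B₃/∂y − ∂B₂/∂z = 10*z + 6
(∇×B)₂ = ∂B₁/∂z − ∂B₃/∂x = -3*x
(∇×B)₃ = ∂B₂/∂x − ∂B₁/∂y = -1
∇×B = (10*z + 6, -3*x, -1)
At (3, 2, -1): (-4, -9, -1).

(-4, -9, -1)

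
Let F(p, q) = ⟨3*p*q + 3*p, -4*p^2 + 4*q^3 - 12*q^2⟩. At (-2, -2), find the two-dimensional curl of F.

22

∂F₂/∂p = -8*p
∂F₁/∂q = 3*p
Scalar curl = -11*p
At (-2, -2): 22.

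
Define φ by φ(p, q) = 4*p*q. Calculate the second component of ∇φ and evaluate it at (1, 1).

(∇φ)_2 = ∂φ/∂q = 4*p
At (1, 1): 4.

4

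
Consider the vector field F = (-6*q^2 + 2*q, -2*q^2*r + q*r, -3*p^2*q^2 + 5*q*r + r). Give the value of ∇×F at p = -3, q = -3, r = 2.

(193, -162, -38)

(∇×F)₁ = ∂F₃/∂q − ∂F₂/∂r = -6*p^2*q + 2*q^2 - q + 5*r
(∇×F)₂ = ∂F₁/∂r − ∂F₃/∂p = 6*p*q^2
(∇×F)₃ = ∂F₂/∂p − ∂F₁/∂q = 12*q - 2
∇×F = (-6*p^2*q + 2*q^2 - q + 5*r, 6*p*q^2, 12*q - 2)
At (-3, -3, 2): (193, -162, -38).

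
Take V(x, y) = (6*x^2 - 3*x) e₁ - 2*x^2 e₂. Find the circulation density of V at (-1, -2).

4

∂V₂/∂x = -4*x
∂V₁/∂y = 0
Scalar curl = -4*x
At (-1, -2): 4.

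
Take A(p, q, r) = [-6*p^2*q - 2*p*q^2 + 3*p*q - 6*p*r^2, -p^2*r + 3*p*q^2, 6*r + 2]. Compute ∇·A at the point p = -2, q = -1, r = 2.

-35

∂A₁/∂p = -12*p*q - 2*q^2 + 3*q - 6*r^2
∂A₂/∂q = 6*p*q
∂A₃/∂r = 6
∇·A = -6*p*q - 2*q^2 + 3*q - 6*r^2 + 6
At (-2, -1, 2): -35.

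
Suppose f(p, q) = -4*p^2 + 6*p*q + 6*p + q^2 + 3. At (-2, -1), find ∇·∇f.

-6

∂²f/∂p² = -8
∂²f/∂q² = 2
∇²f = -6
At (-2, -1): -6.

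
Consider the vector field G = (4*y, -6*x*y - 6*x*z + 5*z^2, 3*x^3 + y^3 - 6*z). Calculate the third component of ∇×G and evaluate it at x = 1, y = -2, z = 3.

-10

(∇×G)_3 = ∂G₂/∂x − ∂G₁/∂y
= -6*y - 6*z − (4)
= -6*y - 6*z - 4
At (1, -2, 3): -10.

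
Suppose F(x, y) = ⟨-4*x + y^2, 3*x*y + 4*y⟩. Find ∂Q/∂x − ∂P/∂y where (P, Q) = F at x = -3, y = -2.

∂F₂/∂x = 3*y
∂F₁/∂y = 2*y
Scalar curl = y
At (-3, -2): -2.

-2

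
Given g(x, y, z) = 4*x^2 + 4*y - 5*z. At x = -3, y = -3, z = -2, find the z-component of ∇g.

(∇g)_3 = ∂g/∂z = -5
At (-3, -3, -2): -5.

-5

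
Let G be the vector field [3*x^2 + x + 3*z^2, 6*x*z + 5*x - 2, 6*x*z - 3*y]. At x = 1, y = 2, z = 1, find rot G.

(-9, 0, 11)

(∇×G)₁ = ∂G₃/∂y − ∂G₂/∂z = -6*x - 3
(∇×G)₂ = ∂G₁/∂z − ∂G₃/∂x = 0
(∇×G)₃ = ∂G₂/∂x − ∂G₁/∂y = 6*z + 5
∇×G = (-6*x - 3, 0, 6*z + 5)
At (1, 2, 1): (-9, 0, 11).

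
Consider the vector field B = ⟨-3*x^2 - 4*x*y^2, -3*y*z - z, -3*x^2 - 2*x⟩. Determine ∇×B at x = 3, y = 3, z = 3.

(∇×B)₁ = ∂B₃/∂y − ∂B₂/∂z = 3*y + 1
(∇×B)₂ = ∂B₁/∂z − ∂B₃/∂x = 6*x + 2
(∇×B)₃ = ∂B₂/∂x − ∂B₁/∂y = 8*x*y
∇×B = (3*y + 1, 6*x + 2, 8*x*y)
At (3, 3, 3): (10, 20, 72).

(10, 20, 72)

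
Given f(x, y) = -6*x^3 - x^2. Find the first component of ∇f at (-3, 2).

-156

(∇f)_1 = ∂f/∂x = -18*x^2 - 2*x
At (-3, 2): -156.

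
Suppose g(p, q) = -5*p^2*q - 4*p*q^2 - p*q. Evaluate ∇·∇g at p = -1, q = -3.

∂²g/∂p² = -10*q
∂²g/∂q² = -8*p
∇²g = -8*p - 10*q
At (-1, -3): 38.

38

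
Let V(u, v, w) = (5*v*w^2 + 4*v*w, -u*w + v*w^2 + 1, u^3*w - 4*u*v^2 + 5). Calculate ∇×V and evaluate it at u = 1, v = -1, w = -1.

(7, 13, 0)

(∇×V)₁ = ∂V₃/∂v − ∂V₂/∂w = -8*u*v + u - 2*v*w
(∇×V)₂ = ∂V₁/∂w − ∂V₃/∂u = -3*u^2*w + 4*v^2 + 10*v*w + 4*v
(∇×V)₃ = ∂V₂/∂u − ∂V₁/∂v = -5*w^2 - 5*w
∇×V = (-8*u*v + u - 2*v*w, -3*u^2*w + 4*v^2 + 10*v*w + 4*v, -5*w^2 - 5*w)
At (1, -1, -1): (7, 13, 0).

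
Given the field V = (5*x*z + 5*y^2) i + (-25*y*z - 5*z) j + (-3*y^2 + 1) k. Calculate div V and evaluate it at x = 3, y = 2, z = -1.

20

∂V₁/∂x = 5*z
∂V₂/∂y = -25*z
∂V₃/∂z = 0
∇·V = -20*z
At (3, 2, -1): 20.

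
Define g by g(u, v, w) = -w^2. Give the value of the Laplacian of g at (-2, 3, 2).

-2

∂²g/∂u² = 0
∂²g/∂v² = 0
∂²g/∂w² = -2
∇²g = -2
At (-2, 3, 2): -2.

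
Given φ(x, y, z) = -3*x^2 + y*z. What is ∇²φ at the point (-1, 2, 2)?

-6

∂²φ/∂x² = -6
∂²φ/∂y² = 0
∂²φ/∂z² = 0
∇²φ = -6
At (-1, 2, 2): -6.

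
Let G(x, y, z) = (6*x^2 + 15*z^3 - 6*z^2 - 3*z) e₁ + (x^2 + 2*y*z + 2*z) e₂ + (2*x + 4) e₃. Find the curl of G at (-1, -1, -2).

(0, 199, -2)

(∇×G)₁ = ∂G₃/∂y − ∂G₂/∂z = -2*y - 2
(∇×G)₂ = ∂G₁/∂z − ∂G₃/∂x = 45*z^2 - 12*z - 5
(∇×G)₃ = ∂G₂/∂x − ∂G₁/∂y = 2*x
∇×G = (-2*y - 2, 45*z^2 - 12*z - 5, 2*x)
At (-1, -1, -2): (0, 199, -2).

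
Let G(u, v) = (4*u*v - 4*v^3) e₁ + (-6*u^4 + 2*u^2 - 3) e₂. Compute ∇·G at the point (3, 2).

∂G₁/∂u = 4*v
∂G₂/∂v = 0
∇·G = 4*v
At (3, 2): 8.

8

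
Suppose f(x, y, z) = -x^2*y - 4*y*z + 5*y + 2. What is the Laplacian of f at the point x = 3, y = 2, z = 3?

∂²f/∂x² = -2*y
∂²f/∂y² = 0
∂²f/∂z² = 0
∇²f = -2*y
At (3, 2, 3): -4.

-4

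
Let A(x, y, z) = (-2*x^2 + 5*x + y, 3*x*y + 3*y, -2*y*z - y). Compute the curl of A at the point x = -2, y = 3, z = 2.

(∇×A)₁ = ∂A₃/∂y − ∂A₂/∂z = -2*z - 1
(∇×A)₂ = ∂A₁/∂z − ∂A₃/∂x = 0
(∇×A)₃ = ∂A₂/∂x − ∂A₁/∂y = 3*y - 1
∇×A = (-2*z - 1, 0, 3*y - 1)
At (-2, 3, 2): (-5, 0, 8).

(-5, 0, 8)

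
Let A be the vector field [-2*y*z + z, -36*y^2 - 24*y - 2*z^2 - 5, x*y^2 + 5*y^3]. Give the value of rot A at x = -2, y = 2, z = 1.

(56, -7, 2)

(∇×A)₁ = ∂A₃/∂y − ∂A₂/∂z = 2*x*y + 15*y^2 + 4*z
(∇×A)₂ = ∂A₁/∂z − ∂A₃/∂x = -y^2 - 2*y + 1
(∇×A)₃ = ∂A₂/∂x − ∂A₁/∂y = 2*z
∇×A = (2*x*y + 15*y^2 + 4*z, -y^2 - 2*y + 1, 2*z)
At (-2, 2, 1): (56, -7, 2).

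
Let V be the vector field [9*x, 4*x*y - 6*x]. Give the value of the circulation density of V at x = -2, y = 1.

∂V₂/∂x = 4*y - 6
∂V₁/∂y = 0
Scalar curl = 4*y - 6
At (-2, 1): -2.

-2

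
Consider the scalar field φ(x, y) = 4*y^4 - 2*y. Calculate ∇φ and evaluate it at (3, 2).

(0, 126)

∂φ/∂x = 0
∂φ/∂y = 16*y^3 - 2
∇φ = (0, 16*y^3 - 2)
At (3, 2): (0, 126).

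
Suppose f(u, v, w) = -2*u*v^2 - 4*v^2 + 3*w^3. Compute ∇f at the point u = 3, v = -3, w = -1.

∂f/∂u = -2*v^2
∂f/∂v = -4*u*v - 8*v
∂f/∂w = 9*w^2
∇f = (-2*v^2, -4*u*v - 8*v, 9*w^2)
At (3, -3, -1): (-18, 60, 9).

(-18, 60, 9)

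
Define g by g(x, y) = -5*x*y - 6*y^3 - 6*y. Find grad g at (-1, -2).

(10, -73)

∂g/∂x = -5*y
∂g/∂y = -5*x - 18*y^2 - 6
∇g = (-5*y, -5*x - 18*y^2 - 6)
At (-1, -2): (10, -73).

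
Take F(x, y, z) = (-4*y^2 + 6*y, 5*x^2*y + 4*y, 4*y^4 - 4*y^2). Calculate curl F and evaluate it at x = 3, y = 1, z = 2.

(8, 0, 32)

(∇×F)₁ = ∂F₃/∂y − ∂F₂/∂z = 16*y^3 - 8*y
(∇×F)₂ = ∂F₁/∂z − ∂F₃/∂x = 0
(∇×F)₃ = ∂F₂/∂x − ∂F₁/∂y = 10*x*y + 8*y - 6
∇×F = (16*y^3 - 8*y, 0, 10*x*y + 8*y - 6)
At (3, 1, 2): (8, 0, 32).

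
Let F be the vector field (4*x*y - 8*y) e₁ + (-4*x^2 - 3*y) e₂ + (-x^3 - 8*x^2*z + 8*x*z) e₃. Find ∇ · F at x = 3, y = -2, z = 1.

-59

∂F₁/∂x = 4*y
∂F₂/∂y = -3
∂F₃/∂z = -8*x^2 + 8*x
∇·F = -8*x^2 + 8*x + 4*y - 3
At (3, -2, 1): -59.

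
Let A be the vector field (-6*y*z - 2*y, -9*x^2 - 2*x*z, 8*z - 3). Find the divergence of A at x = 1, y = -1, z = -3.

8

∂A₁/∂x = 0
∂A₂/∂y = 0
∂A₃/∂z = 8
∇·A = 8
At (1, -1, -3): 8.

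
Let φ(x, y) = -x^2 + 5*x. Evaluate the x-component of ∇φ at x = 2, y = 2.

1

(∇φ)_1 = ∂φ/∂x = -2*x + 5
At (2, 2): 1.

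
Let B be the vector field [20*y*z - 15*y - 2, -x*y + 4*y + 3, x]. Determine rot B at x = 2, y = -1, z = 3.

(∇×B)₁ = ∂B₃/∂y − ∂B₂/∂z = 0
(∇×B)₂ = ∂B₁/∂z − ∂B₃/∂x = 20*y - 1
(∇×B)₃ = ∂B₂/∂x − ∂B₁/∂y = -y - 20*z + 15
∇×B = (0, 20*y - 1, -y - 20*z + 15)
At (2, -1, 3): (0, -21, -44).

(0, -21, -44)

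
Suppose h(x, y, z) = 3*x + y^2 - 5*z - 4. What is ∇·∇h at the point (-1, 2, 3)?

2

∂²h/∂x² = 0
∂²h/∂y² = 2
∂²h/∂z² = 0
∇²h = 2
At (-1, 2, 3): 2.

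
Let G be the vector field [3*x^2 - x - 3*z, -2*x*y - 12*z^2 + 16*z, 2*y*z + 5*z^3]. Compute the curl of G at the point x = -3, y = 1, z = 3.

(∇×G)₁ = ∂G₃/∂y − ∂G₂/∂z = 26*z - 16
(∇×G)₂ = ∂G₁/∂z − ∂G₃/∂x = -3
(∇×G)₃ = ∂G₂/∂x − ∂G₁/∂y = -2*y
∇×G = (26*z - 16, -3, -2*y)
At (-3, 1, 3): (62, -3, -2).

(62, -3, -2)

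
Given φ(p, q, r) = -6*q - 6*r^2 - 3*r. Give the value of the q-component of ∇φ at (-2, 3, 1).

-6

(∇φ)_2 = ∂φ/∂q = -6
At (-2, 3, 1): -6.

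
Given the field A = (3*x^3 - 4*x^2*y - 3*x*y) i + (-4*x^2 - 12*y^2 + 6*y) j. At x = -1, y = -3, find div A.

72

∂A₁/∂x = 9*x^2 - 8*x*y - 3*y
∂A₂/∂y = -24*y + 6
∇·A = 9*x^2 - 8*x*y - 27*y + 6
At (-1, -3): 72.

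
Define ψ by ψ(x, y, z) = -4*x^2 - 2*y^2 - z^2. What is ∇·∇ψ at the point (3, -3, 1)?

∂²ψ/∂x² = -8
∂²ψ/∂y² = -4
∂²ψ/∂z² = -2
∇²ψ = -14
At (3, -3, 1): -14.

-14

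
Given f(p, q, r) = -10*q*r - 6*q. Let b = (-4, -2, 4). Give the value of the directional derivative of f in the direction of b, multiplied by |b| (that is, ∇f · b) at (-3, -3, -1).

∂f/∂p = 0
∂f/∂q = -10*r - 6
∂f/∂r = -10*q
∇f at (-3, -3, -1) = (0, 4, 30)
∇f · b = (0)(-4) + (4)(-2) + (30)(4) = 112

112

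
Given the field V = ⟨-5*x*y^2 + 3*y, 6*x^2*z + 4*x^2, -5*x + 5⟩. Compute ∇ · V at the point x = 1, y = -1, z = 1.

∂V₁/∂x = -5*y^2
∂V₂/∂y = 0
∂V₃/∂z = 0
∇·V = -5*y^2
At (1, -1, 1): -5.

-5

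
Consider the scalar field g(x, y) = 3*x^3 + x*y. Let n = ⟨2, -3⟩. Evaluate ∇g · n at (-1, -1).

∂g/∂x = 9*x^2 + y
∂g/∂y = x
∇g at (-1, -1) = (8, -1)
∇g · n = (8)(2) + (-1)(-3) = 19

19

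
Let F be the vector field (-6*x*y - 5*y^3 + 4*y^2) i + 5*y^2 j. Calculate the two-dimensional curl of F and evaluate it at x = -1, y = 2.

∂F₂/∂x = 0
∂F₁/∂y = -6*x - 15*y^2 + 8*y
Scalar curl = 6*x + 15*y^2 - 8*y
At (-1, 2): 38.

38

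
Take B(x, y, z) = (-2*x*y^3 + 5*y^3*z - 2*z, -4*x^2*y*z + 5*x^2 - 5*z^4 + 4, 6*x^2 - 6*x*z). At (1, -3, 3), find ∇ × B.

(∇×B)₁ = ∂B₃/∂y − ∂B₂/∂z = 4*x^2*y + 20*z^3
(∇×B)₂ = ∂B₁/∂z − ∂B₃/∂x = -12*x + 5*y^3 + 6*z - 2
(∇×B)₃ = ∂B₂/∂x − ∂B₁/∂y = 6*x*y^2 - 8*x*y*z + 10*x - 15*y^2*z
∇×B = (4*x^2*y + 20*z^3, -12*x + 5*y^3 + 6*z - 2, 6*x*y^2 - 8*x*y*z + 10*x - 15*y^2*z)
At (1, -3, 3): (528, -131, -269).

(528, -131, -269)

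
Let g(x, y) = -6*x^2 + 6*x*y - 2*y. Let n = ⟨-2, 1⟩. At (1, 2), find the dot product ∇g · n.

∂g/∂x = -12*x + 6*y
∂g/∂y = 6*x - 2
∇g at (1, 2) = (0, 4)
∇g · n = (0)(-2) + (4)(1) = 4

4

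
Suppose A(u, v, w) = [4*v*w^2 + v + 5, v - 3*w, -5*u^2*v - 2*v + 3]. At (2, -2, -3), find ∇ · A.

∂A₁/∂u = 0
∂A₂/∂v = 1
∂A₃/∂w = 0
∇·A = 1
At (2, -2, -3): 1.

1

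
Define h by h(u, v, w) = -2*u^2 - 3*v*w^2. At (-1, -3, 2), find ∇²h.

14

∂²h/∂u² = -4
∂²h/∂v² = 0
∂²h/∂w² = -6*v
∇²h = -6*v - 4
At (-1, -3, 2): 14.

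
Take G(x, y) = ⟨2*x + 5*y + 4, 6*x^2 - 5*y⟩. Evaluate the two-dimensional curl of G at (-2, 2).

-29

∂G₂/∂x = 12*x
∂G₁/∂y = 5
Scalar curl = 12*x - 5
At (-2, 2): -29.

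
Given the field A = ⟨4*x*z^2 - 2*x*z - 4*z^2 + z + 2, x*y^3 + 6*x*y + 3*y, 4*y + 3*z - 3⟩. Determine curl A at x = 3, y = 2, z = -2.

(∇×A)₁ = ∂A₃/∂y − ∂A₂/∂z = 4
(∇×A)₂ = ∂A₁/∂z − ∂A₃/∂x = 8*x*z - 2*x - 8*z + 1
(∇×A)₃ = ∂A₂/∂x − ∂A₁/∂y = y^3 + 6*y
∇×A = (4, 8*x*z - 2*x - 8*z + 1, y^3 + 6*y)
At (3, 2, -2): (4, -37, 20).

(4, -37, 20)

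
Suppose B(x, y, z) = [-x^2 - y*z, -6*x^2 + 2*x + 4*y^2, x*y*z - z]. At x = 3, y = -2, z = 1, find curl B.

(3, 4, -33)

(∇×B)₁ = ∂B₃/∂y − ∂B₂/∂z = x*z
(∇×B)₂ = ∂B₁/∂z − ∂B₃/∂x = -y*z - y
(∇×B)₃ = ∂B₂/∂x − ∂B₁/∂y = -12*x + z + 2
∇×B = (x*z, -y*z - y, -12*x + z + 2)
At (3, -2, 1): (3, 4, -33).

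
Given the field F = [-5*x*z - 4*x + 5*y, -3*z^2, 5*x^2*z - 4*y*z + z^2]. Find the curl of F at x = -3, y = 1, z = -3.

(∇×F)₁ = ∂F₃/∂y − ∂F₂/∂z = 2*z
(∇×F)₂ = ∂F₁/∂z − ∂F₃/∂x = -10*x*z - 5*x
(∇×F)₃ = ∂F₂/∂x − ∂F₁/∂y = -5
∇×F = (2*z, -10*x*z - 5*x, -5)
At (-3, 1, -3): (-6, -75, -5).

(-6, -75, -5)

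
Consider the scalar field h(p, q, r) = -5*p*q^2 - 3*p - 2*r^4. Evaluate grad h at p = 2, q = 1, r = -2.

(-8, -20, 64)

∂h/∂p = -5*q^2 - 3
∂h/∂q = -10*p*q
∂h/∂r = -8*r^3
∇h = (-5*q^2 - 3, -10*p*q, -8*r^3)
At (2, 1, -2): (-8, -20, 64).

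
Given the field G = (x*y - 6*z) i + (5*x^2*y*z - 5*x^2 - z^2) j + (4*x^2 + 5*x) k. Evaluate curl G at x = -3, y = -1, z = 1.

(47, 13, 63)

(∇×G)₁ = ∂G₃/∂y − ∂G₂/∂z = -5*x^2*y + 2*z
(∇×G)₂ = ∂G₁/∂z − ∂G₃/∂x = -8*x - 11
(∇×G)₃ = ∂G₂/∂x − ∂G₁/∂y = 10*x*y*z - 11*x
∇×G = (-5*x^2*y + 2*z, -8*x - 11, 10*x*y*z - 11*x)
At (-3, -1, 1): (47, 13, 63).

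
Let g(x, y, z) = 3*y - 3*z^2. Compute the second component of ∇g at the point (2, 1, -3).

3

(∇g)_2 = ∂g/∂y = 3
At (2, 1, -3): 3.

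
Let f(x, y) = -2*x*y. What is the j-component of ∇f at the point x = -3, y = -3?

(∇f)_2 = ∂f/∂y = -2*x
At (-3, -3): 6.

6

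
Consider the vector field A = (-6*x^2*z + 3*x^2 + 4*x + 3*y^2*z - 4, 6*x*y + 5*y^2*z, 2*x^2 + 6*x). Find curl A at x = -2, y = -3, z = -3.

(∇×A)₁ = ∂A₃/∂y − ∂A₂/∂z = -5*y^2
(∇×A)₂ = ∂A₁/∂z − ∂A₃/∂x = -6*x^2 - 4*x + 3*y^2 - 6
(∇×A)₃ = ∂A₂/∂x − ∂A₁/∂y = -6*y*z + 6*y
∇×A = (-5*y^2, -6*x^2 - 4*x + 3*y^2 - 6, -6*y*z + 6*y)
At (-2, -3, -3): (-45, 5, -72).

(-45, 5, -72)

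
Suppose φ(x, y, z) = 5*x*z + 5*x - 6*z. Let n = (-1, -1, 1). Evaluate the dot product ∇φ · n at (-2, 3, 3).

∂φ/∂x = 5*z + 5
∂φ/∂y = 0
∂φ/∂z = 5*x - 6
∇φ at (-2, 3, 3) = (20, 0, -16)
∇φ · n = (20)(-1) + (0)(-1) + (-16)(1) = -36

-36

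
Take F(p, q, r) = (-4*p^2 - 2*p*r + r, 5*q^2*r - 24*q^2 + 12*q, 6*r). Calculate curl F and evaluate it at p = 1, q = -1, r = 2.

(-5, -1, 0)

(∇×F)₁ = ∂F₃/∂q − ∂F₂/∂r = -5*q^2
(∇×F)₂ = ∂F₁/∂r − ∂F₃/∂p = -2*p + 1
(∇×F)₃ = ∂F₂/∂p − ∂F₁/∂q = 0
∇×F = (-5*q^2, -2*p + 1, 0)
At (1, -1, 2): (-5, -1, 0).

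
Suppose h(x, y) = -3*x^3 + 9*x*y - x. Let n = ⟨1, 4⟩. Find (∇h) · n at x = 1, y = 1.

∂h/∂x = -9*x^2 + 9*y - 1
∂h/∂y = 9*x
∇h at (1, 1) = (-1, 9)
∇h · n = (-1)(1) + (9)(4) = 35

35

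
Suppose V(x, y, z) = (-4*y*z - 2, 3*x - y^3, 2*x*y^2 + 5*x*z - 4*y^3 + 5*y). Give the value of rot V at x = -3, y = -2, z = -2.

(∇×V)₁ = ∂V₃/∂y − ∂V₂/∂z = 4*x*y - 12*y^2 + 5
(∇×V)₂ = ∂V₁/∂z − ∂V₃/∂x = -2*y^2 - 4*y - 5*z
(∇×V)₃ = ∂V₂/∂x − ∂V₁/∂y = 4*z + 3
∇×V = (4*x*y - 12*y^2 + 5, -2*y^2 - 4*y - 5*z, 4*z + 3)
At (-3, -2, -2): (-19, 10, -5).

(-19, 10, -5)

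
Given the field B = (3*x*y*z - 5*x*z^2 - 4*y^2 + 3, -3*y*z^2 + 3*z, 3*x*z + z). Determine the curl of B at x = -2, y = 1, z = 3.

(∇×B)₁ = ∂B₃/∂y − ∂B₂/∂z = 6*y*z - 3
(∇×B)₂ = ∂B₁/∂z − ∂B₃/∂x = 3*x*y - 10*x*z - 3*z
(∇×B)₃ = ∂B₂/∂x − ∂B₁/∂y = -3*x*z + 8*y
∇×B = (6*y*z - 3, 3*x*y - 10*x*z - 3*z, -3*x*z + 8*y)
At (-2, 1, 3): (15, 45, 26).

(15, 45, 26)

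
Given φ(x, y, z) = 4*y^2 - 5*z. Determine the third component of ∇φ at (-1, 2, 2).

(∇φ)_3 = ∂φ/∂z = -5
At (-1, 2, 2): -5.

-5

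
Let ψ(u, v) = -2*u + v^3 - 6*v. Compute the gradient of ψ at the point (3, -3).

(-2, 21)

∂ψ/∂u = -2
∂ψ/∂v = 3*v^2 - 6
∇ψ = (-2, 3*v^2 - 6)
At (3, -3): (-2, 21).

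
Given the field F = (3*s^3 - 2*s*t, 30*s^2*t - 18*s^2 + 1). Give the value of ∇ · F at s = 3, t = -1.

353

∂F₁/∂s = 9*s^2 - 2*t
∂F₂/∂t = 30*s^2
∇·F = 39*s^2 - 2*t
At (3, -1): 353.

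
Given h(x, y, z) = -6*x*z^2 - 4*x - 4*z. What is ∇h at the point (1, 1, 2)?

∂h/∂x = -6*z^2 - 4
∂h/∂y = 0
∂h/∂z = -12*x*z - 4
∇h = (-6*z^2 - 4, 0, -12*x*z - 4)
At (1, 1, 2): (-28, 0, -28).

(-28, 0, -28)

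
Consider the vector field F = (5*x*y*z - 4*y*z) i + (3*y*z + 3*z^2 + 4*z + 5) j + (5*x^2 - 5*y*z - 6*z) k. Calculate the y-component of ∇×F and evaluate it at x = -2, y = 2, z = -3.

(∇×F)_2 = ∂F₁/∂z − ∂F₃/∂x
= 5*x*y - 4*y − (10*x)
= 5*x*y - 10*x - 4*y
At (-2, 2, -3): -8.

-8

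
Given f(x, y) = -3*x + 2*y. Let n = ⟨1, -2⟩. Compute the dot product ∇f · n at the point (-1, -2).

∂f/∂x = -3
∂f/∂y = 2
∇f at (-1, -2) = (-3, 2)
∇f · n = (-3)(1) + (2)(-2) = -7

-7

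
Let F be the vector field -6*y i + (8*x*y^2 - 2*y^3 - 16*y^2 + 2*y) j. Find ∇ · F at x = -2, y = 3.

-244

∂F₁/∂x = 0
∂F₂/∂y = 16*x*y - 6*y^2 - 32*y + 2
∇·F = 16*x*y - 6*y^2 - 32*y + 2
At (-2, 3): -244.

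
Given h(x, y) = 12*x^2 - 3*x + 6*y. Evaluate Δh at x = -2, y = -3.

∂²h/∂x² = 24
∂²h/∂y² = 0
∇²h = 24
At (-2, -3): 24.

24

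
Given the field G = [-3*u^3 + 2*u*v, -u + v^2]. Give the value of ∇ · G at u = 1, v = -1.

-13

∂G₁/∂u = -9*u^2 + 2*v
∂G₂/∂v = 2*v
∇·G = -9*u^2 + 4*v
At (1, -1): -13.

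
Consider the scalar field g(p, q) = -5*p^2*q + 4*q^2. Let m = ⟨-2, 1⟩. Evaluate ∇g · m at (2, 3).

∂g/∂p = -10*p*q
∂g/∂q = -5*p^2 + 8*q
∇g at (2, 3) = (-60, 4)
∇g · m = (-60)(-2) + (4)(1) = 124

124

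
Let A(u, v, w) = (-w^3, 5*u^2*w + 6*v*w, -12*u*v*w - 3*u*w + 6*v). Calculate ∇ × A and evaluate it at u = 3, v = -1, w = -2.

(39, 6, -60)

(∇×A)₁ = ∂A₃/∂v − ∂A₂/∂w = -5*u^2 - 12*u*w - 6*v + 6
(∇×A)₂ = ∂A₁/∂w − ∂A₃/∂u = 12*v*w - 3*w^2 + 3*w
(∇×A)₃ = ∂A₂/∂u − ∂A₁/∂v = 10*u*w
∇×A = (-5*u^2 - 12*u*w - 6*v + 6, 12*v*w - 3*w^2 + 3*w, 10*u*w)
At (3, -1, -2): (39, 6, -60).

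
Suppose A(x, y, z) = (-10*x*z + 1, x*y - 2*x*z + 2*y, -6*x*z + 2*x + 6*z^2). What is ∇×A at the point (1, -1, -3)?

(2, -30, 5)

(∇×A)₁ = ∂A₃/∂y − ∂A₂/∂z = 2*x
(∇×A)₂ = ∂A₁/∂z − ∂A₃/∂x = -10*x + 6*z - 2
(∇×A)₃ = ∂A₂/∂x − ∂A₁/∂y = y - 2*z
∇×A = (2*x, -10*x + 6*z - 2, y - 2*z)
At (1, -1, -3): (2, -30, 5).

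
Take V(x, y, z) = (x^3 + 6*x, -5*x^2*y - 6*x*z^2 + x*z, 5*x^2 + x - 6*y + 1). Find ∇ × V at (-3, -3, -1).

(∇×V)₁ = ∂V₃/∂y − ∂V₂/∂z = 12*x*z - x - 6
(∇×V)₂ = ∂V₁/∂z − ∂V₃/∂x = -10*x - 1
(∇×V)₃ = ∂V₂/∂x − ∂V₁/∂y = -10*x*y - 6*z^2 + z
∇×V = (12*x*z - x - 6, -10*x - 1, -10*x*y - 6*z^2 + z)
At (-3, -3, -1): (33, 29, -97).

(33, 29, -97)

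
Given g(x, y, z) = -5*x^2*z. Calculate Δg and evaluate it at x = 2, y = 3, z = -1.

∂²g/∂x² = -10*z
∂²g/∂y² = 0
∂²g/∂z² = 0
∇²g = -10*z
At (2, 3, -1): 10.

10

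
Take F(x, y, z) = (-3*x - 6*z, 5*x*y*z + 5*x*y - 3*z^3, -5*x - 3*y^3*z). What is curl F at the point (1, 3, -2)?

(183, -1, -15)

(∇×F)₁ = ∂F₃/∂y − ∂F₂/∂z = -5*x*y - 9*y^2*z + 9*z^2
(∇×F)₂ = ∂F₁/∂z − ∂F₃/∂x = -1
(∇×F)₃ = ∂F₂/∂x − ∂F₁/∂y = 5*y*z + 5*y
∇×F = (-5*x*y - 9*y^2*z + 9*z^2, -1, 5*y*z + 5*y)
At (1, 3, -2): (183, -1, -15).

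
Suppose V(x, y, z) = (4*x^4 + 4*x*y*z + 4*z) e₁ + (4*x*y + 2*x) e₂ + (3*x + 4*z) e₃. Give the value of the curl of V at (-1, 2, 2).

(0, -7, 18)

(∇×V)₁ = ∂V₃/∂y − ∂V₂/∂z = 0
(∇×V)₂ = ∂V₁/∂z − ∂V₃/∂x = 4*x*y + 1
(∇×V)₃ = ∂V₂/∂x − ∂V₁/∂y = -4*x*z + 4*y + 2
∇×V = (0, 4*x*y + 1, -4*x*z + 4*y + 2)
At (-1, 2, 2): (0, -7, 18).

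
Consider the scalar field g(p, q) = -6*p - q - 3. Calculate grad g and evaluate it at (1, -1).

∂g/∂p = -6
∂g/∂q = -1
∇g = (-6, -1)
At (1, -1): (-6, -1).

(-6, -1)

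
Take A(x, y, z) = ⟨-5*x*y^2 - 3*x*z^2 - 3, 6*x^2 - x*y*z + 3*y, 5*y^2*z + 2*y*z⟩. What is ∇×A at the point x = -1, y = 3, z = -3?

(-99, -18, -33)

(∇×A)₁ = ∂A₃/∂y − ∂A₂/∂z = x*y + 10*y*z + 2*z
(∇×A)₂ = ∂A₁/∂z − ∂A₃/∂x = -6*x*z
(∇×A)₃ = ∂A₂/∂x − ∂A₁/∂y = 10*x*y + 12*x - y*z
∇×A = (x*y + 10*y*z + 2*z, -6*x*z, 10*x*y + 12*x - y*z)
At (-1, 3, -3): (-99, -18, -33).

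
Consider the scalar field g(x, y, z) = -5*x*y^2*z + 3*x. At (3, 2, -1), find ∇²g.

30

∂²g/∂x² = 0
∂²g/∂y² = -10*x*z
∂²g/∂z² = 0
∇²g = -10*x*z
At (3, 2, -1): 30.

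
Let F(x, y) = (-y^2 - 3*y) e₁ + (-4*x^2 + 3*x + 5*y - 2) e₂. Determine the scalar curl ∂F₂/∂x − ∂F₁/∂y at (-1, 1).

16

∂F₂/∂x = -8*x + 3
∂F₁/∂y = -2*y - 3
Scalar curl = -8*x + 2*y + 6
At (-1, 1): 16.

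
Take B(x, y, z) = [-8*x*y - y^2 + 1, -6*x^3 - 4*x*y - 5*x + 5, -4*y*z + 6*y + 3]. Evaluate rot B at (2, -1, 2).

(∇×B)₁ = ∂B₃/∂y − ∂B₂/∂z = -4*z + 6
(∇×B)₂ = ∂B₁/∂z − ∂B₃/∂x = 0
(∇×B)₃ = ∂B₂/∂x − ∂B₁/∂y = -18*x^2 + 8*x - 2*y - 5
∇×B = (-4*z + 6, 0, -18*x^2 + 8*x - 2*y - 5)
At (2, -1, 2): (-2, 0, -59).

(-2, 0, -59)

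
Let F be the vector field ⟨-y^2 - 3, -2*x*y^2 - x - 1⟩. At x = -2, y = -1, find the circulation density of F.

∂F₂/∂x = -2*y^2 - 1
∂F₁/∂y = -2*y
Scalar curl = -2*y^2 + 2*y - 1
At (-2, -1): -5.

-5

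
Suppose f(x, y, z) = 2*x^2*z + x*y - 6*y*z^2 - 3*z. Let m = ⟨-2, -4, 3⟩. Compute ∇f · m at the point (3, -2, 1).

∂f/∂x = 4*x*z + y
∂f/∂y = x - 6*z^2
∂f/∂z = 2*x^2 - 12*y*z - 3
∇f at (3, -2, 1) = (10, -3, 39)
∇f · m = (10)(-2) + (-3)(-4) + (39)(3) = 109

109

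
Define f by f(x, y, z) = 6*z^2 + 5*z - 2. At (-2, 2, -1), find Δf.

12

∂²f/∂x² = 0
∂²f/∂y² = 0
∂²f/∂z² = 12
∇²f = 12
At (-2, 2, -1): 12.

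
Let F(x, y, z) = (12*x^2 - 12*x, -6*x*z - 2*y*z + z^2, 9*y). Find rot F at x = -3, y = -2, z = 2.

(∇×F)₁ = ∂F₃/∂y − ∂F₂/∂z = 6*x + 2*y - 2*z + 9
(∇×F)₂ = ∂F₁/∂z − ∂F₃/∂x = 0
(∇×F)₃ = ∂F₂/∂x − ∂F₁/∂y = -6*z
∇×F = (6*x + 2*y - 2*z + 9, 0, -6*z)
At (-3, -2, 2): (-17, 0, -12).

(-17, 0, -12)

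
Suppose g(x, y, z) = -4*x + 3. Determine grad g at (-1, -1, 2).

∂g/∂x = -4
∂g/∂y = 0
∂g/∂z = 0
∇g = (-4, 0, 0)
At (-1, -1, 2): (-4, 0, 0).

(-4, 0, 0)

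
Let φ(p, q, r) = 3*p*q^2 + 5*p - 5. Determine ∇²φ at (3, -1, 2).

18

∂²φ/∂p² = 0
∂²φ/∂q² = 6*p
∂²φ/∂r² = 0
∇²φ = 6*p
At (3, -1, 2): 18.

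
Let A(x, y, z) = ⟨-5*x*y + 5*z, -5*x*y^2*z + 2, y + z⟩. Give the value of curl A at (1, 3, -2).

(46, 5, 95)

(∇×A)₁ = ∂A₃/∂y − ∂A₂/∂z = 5*x*y^2 + 1
(∇×A)₂ = ∂A₁/∂z − ∂A₃/∂x = 5
(∇×A)₃ = ∂A₂/∂x − ∂A₁/∂y = 5*x - 5*y^2*z
∇×A = (5*x*y^2 + 1, 5, 5*x - 5*y^2*z)
At (1, 3, -2): (46, 5, 95).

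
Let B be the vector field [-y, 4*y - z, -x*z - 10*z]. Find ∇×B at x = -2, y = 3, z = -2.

(1, -2, 1)

(∇×B)₁ = ∂B₃/∂y − ∂B₂/∂z = 1
(∇×B)₂ = ∂B₁/∂z − ∂B₃/∂x = z
(∇×B)₃ = ∂B₂/∂x − ∂B₁/∂y = 1
∇×B = (1, z, 1)
At (-2, 3, -2): (1, -2, 1).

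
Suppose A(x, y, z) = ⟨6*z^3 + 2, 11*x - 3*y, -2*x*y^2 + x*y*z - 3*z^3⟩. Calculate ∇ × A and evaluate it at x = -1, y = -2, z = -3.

(-5, 164, 11)

(∇×A)₁ = ∂A₃/∂y − ∂A₂/∂z = -4*x*y + x*z
(∇×A)₂ = ∂A₁/∂z − ∂A₃/∂x = 2*y^2 - y*z + 18*z^2
(∇×A)₃ = ∂A₂/∂x − ∂A₁/∂y = 11
∇×A = (-4*x*y + x*z, 2*y^2 - y*z + 18*z^2, 11)
At (-1, -2, -3): (-5, 164, 11).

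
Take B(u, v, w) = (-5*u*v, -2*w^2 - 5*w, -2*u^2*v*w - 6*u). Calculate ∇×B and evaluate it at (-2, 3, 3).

(∇×B)₁ = ∂B₃/∂v − ∂B₂/∂w = -2*u^2*w + 4*w + 5
(∇×B)₂ = ∂B₁/∂w − ∂B₃/∂u = 4*u*v*w + 6
(∇×B)₃ = ∂B₂/∂u − ∂B₁/∂v = 5*u
∇×B = (-2*u^2*w + 4*w + 5, 4*u*v*w + 6, 5*u)
At (-2, 3, 3): (-7, -66, -10).

(-7, -66, -10)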